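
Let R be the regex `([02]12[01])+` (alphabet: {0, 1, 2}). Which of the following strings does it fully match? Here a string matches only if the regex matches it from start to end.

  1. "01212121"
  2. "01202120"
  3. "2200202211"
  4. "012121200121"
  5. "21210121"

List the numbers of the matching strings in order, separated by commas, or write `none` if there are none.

1, 2, 4, 5

1. "01212121" → match
2. "01202120" → match
3. "2200202211" → no match
4. "012121200121" → match
5. "21210121" → match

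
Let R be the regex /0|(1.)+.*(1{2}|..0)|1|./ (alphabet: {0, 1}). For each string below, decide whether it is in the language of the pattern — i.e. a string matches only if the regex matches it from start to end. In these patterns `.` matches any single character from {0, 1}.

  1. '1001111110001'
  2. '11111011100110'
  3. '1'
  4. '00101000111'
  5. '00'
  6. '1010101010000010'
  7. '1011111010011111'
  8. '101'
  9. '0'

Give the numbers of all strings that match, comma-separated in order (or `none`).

2, 3, 6, 7, 9

1 → no match
2 → match
3 → match
4 → no match
5 → no match
6 → match
7 → match
8 → no match
9 → match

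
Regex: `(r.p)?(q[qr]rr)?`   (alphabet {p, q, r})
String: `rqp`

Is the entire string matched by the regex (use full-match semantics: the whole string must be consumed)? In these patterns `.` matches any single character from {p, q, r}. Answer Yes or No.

Yes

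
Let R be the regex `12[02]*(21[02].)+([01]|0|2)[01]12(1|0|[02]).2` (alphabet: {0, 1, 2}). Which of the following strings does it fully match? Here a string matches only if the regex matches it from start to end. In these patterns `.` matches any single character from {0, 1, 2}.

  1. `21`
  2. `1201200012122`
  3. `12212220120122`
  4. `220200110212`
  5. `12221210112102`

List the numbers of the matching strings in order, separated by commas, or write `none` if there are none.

1 → no match — must start with `12`
2 → no match
3 → no match
4 → no match — must start with `12`
5 → match

5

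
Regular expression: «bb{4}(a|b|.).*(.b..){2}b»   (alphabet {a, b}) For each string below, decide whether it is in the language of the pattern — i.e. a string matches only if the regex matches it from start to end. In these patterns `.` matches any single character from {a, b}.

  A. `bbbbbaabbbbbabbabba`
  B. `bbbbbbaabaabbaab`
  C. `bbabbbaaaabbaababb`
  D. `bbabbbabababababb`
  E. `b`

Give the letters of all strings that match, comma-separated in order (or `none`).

A → no match — must end with `b`
B → match
C → no match
D → no match
E → no match — must start with `bb`

B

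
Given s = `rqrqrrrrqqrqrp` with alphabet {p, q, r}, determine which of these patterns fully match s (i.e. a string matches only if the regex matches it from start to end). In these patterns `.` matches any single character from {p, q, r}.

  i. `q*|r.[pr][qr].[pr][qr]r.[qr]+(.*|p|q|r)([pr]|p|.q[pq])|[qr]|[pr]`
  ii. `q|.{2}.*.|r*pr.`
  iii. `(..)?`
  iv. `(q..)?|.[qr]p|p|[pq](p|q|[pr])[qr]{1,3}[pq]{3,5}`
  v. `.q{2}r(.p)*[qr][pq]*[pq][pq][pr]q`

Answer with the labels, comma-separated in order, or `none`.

i → match
ii → match
iii → no match
iv → no match
v → no match — must end with `q`

i, ii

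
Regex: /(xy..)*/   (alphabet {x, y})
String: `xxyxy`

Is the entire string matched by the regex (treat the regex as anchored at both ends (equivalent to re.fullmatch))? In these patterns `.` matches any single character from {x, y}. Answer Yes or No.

No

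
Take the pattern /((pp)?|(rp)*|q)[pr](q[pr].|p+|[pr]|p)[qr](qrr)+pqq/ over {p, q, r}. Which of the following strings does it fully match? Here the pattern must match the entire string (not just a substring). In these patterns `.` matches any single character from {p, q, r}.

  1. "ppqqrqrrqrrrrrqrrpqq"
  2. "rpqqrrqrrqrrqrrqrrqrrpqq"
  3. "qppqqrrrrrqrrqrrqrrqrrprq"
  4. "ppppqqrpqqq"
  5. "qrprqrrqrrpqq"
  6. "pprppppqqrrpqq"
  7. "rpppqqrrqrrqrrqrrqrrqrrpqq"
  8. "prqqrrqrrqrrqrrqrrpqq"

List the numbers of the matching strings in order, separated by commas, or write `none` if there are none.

2, 5, 6, 7, 8

1 → no match
2 → match
3 → no match — must end with "qrrpqq"
4 → no match — must end with "qrrpqq"
5 → match
6 → match
7 → match
8 → match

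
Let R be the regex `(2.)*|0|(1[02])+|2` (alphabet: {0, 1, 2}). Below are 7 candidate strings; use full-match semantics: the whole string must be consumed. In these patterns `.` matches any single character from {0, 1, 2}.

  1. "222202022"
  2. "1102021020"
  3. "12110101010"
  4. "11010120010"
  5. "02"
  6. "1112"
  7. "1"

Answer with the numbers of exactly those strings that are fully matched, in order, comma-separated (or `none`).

none

1 → no match
2 → no match
3 → no match
4 → no match
5 → no match
6 → no match
7 → no match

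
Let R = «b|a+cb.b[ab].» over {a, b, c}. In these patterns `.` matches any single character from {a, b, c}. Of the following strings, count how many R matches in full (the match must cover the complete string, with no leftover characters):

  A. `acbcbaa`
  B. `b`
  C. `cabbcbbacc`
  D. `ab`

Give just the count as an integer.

2

A → match
B → match
C → no match
D → no match
Total matched: 2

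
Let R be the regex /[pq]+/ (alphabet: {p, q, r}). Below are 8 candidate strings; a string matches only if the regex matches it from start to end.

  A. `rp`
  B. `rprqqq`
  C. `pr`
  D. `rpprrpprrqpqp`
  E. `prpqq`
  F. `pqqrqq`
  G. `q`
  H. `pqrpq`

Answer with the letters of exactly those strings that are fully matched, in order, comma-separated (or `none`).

G

A → no match
B → no match
C → no match
D → no match
E → no match
F → no match
G → match
H → no match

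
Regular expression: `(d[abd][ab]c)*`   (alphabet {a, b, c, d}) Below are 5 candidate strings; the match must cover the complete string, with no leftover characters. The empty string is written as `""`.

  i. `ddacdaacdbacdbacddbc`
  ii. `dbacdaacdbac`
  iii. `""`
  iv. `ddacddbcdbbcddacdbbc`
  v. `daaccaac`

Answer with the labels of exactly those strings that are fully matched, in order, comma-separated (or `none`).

i → match
ii → match
iii → match
iv → match
v → no match

i, ii, iii, iv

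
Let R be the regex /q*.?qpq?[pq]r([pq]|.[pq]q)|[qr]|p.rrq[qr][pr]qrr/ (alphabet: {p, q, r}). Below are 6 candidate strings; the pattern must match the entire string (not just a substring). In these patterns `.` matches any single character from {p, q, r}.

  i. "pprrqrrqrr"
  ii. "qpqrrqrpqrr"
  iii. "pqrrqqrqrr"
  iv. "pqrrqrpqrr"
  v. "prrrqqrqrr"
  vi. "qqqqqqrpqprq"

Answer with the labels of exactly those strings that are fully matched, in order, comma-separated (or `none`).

i → match
ii → no match
iii → match
iv → match
v → match
vi → no match

i, iii, iv, v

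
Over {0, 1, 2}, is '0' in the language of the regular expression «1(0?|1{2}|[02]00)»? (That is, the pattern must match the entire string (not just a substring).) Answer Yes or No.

Every match must start with '1', but '0' does not.

No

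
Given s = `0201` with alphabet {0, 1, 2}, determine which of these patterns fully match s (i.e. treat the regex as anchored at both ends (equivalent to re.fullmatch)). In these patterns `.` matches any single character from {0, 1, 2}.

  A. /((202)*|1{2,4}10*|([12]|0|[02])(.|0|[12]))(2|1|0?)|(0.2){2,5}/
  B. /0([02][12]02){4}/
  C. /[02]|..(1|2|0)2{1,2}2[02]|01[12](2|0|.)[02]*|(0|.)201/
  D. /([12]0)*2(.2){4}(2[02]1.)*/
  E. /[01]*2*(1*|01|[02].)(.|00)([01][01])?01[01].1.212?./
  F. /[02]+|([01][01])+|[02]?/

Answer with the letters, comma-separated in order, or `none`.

C

A → no match
B → no match — must end with `02`
C → match
D → no match
E → no match
F → no match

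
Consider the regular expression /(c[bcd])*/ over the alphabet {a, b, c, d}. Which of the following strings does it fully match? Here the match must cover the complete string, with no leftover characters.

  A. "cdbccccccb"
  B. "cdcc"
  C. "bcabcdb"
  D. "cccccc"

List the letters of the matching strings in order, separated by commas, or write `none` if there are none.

B, D

A → no match
B → match
C → no match
D → match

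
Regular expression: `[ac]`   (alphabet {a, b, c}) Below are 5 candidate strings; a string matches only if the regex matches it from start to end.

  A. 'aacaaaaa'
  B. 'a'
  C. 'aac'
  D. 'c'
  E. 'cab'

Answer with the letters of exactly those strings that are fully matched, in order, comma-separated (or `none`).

B, D

A → no match
B → match
C → no match
D → match
E → no match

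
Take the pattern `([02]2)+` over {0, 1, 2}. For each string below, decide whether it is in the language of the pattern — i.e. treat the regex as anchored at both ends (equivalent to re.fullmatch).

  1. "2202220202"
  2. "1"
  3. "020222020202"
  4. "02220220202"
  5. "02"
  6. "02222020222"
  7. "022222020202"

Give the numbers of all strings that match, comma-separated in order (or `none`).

1. "2202220202" → match
2. "1" → no match — must end with "2"
3. "020222020202" → match
4. "02220220202" → no match
5. "02" → match
6. "02222020222" → no match
7. "022222020202" → match

1, 3, 5, 7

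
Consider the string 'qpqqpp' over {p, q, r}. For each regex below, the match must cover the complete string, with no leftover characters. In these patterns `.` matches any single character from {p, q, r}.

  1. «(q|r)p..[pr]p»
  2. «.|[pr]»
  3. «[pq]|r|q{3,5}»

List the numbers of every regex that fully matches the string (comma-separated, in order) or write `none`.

1 → match
2 → no match
3 → no match

1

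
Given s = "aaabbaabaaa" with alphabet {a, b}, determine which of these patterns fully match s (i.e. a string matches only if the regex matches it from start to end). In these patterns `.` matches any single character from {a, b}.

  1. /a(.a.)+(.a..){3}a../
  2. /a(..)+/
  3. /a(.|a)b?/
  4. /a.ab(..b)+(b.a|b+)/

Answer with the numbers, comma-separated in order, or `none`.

2

1 → no match
2 → match
3 → no match
4 → no match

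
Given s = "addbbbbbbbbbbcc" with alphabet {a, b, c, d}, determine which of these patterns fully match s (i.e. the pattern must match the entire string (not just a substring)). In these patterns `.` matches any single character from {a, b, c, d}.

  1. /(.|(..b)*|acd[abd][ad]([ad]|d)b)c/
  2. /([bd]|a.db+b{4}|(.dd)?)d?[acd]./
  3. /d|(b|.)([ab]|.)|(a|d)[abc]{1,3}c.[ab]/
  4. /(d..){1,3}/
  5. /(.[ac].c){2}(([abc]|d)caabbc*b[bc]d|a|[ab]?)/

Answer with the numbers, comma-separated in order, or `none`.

1 → no match
2 → match
3 → no match
4 → no match — must start with "d"
5 → no match

2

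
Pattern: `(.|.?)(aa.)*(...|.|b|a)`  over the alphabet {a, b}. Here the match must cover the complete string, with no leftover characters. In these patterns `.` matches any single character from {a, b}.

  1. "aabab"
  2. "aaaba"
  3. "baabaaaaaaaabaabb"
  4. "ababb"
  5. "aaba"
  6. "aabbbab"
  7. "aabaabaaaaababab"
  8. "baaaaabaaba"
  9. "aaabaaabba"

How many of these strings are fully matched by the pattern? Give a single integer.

1. "aabab" → no match
2. "aaaba" → match
3 → match
4. "ababb" → no match
5. "aaba" → match
6. "aabbbab" → no match
7 → no match
8. "baaaaabaaba" → match
9. "aaabaaabba" → match
Total matched: 5

5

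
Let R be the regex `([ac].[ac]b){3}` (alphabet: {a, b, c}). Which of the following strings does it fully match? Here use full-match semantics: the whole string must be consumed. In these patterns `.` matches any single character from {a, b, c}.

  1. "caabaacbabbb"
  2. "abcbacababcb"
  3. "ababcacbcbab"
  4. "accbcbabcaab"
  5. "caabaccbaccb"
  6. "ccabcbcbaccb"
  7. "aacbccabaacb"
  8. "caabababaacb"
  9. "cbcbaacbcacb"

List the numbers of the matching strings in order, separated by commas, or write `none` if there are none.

2, 3, 4, 5, 6, 7, 8, 9

1 → no match
2 → match
3 → match
4 → match
5 → match
6 → match
7 → match
8 → match
9 → match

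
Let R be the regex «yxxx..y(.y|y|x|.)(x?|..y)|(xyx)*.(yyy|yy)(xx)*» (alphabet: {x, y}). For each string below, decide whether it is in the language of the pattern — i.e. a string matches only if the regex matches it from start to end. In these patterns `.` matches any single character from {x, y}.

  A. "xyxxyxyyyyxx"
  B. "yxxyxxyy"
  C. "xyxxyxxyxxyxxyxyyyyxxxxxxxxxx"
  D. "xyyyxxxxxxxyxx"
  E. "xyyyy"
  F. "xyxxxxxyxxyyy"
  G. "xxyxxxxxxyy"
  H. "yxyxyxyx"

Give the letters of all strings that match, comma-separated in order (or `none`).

A → match
B → no match
C → match
D → no match
E → no match
F → no match
G → no match
H → no match

A, C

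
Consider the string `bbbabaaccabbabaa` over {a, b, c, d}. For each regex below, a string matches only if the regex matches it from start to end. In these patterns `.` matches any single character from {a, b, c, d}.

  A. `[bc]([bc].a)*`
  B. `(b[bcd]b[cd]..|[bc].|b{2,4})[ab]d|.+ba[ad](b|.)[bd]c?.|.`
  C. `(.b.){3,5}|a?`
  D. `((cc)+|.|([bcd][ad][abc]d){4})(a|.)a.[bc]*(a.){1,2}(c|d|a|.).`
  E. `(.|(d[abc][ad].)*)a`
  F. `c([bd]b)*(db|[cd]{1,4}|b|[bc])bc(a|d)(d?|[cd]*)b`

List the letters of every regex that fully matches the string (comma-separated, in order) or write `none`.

A → match
B → no match
C → no match
D → no match
E → no match
F → no match — must start with `c`

A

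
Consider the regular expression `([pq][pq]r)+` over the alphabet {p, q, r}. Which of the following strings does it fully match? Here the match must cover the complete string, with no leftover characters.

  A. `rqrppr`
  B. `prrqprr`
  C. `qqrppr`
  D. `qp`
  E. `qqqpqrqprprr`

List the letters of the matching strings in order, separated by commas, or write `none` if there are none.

A. `rqrppr` → no match
B. `prrqprr` → no match
C. `qqrppr` → match
D. `qp` → no match — must end with `r`
E. `qqqpqrqprprr` → no match

C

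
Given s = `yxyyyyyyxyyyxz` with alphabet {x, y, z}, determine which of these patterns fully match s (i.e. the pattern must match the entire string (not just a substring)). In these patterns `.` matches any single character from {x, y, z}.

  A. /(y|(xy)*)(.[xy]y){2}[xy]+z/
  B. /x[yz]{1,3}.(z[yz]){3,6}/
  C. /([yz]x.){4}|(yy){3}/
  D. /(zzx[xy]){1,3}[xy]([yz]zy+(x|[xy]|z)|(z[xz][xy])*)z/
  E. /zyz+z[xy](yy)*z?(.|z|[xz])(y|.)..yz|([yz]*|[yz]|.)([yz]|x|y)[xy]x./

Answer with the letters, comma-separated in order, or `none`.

A

A → match
B → no match — must start with `x`
C → no match
D → no match — must start with `zzx`
E → no match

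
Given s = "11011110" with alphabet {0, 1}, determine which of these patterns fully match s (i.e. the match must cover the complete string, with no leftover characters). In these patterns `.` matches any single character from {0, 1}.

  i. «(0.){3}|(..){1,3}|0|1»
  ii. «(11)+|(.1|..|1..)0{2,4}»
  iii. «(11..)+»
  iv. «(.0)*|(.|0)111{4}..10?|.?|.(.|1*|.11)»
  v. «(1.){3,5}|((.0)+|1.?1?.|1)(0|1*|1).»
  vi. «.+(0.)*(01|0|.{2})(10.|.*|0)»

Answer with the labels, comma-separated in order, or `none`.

i → no match
ii → no match
iii → match
iv → no match
v → match
vi → match

iii, v, vi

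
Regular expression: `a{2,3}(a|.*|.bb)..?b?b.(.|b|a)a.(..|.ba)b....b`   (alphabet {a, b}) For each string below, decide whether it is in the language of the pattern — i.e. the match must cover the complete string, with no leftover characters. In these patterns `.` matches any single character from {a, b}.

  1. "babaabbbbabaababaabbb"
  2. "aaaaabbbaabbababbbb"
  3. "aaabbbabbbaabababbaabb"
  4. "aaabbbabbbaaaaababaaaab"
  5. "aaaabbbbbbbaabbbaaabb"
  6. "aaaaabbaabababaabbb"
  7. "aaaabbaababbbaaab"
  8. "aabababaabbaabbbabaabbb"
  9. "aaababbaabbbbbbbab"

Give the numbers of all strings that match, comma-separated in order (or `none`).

2, 3, 4, 5, 6, 7, 8, 9

1 → no match — must start with "a"
2 → match
3 → match
4 → match
5 → match
6 → match
7 → match
8 → match
9 → match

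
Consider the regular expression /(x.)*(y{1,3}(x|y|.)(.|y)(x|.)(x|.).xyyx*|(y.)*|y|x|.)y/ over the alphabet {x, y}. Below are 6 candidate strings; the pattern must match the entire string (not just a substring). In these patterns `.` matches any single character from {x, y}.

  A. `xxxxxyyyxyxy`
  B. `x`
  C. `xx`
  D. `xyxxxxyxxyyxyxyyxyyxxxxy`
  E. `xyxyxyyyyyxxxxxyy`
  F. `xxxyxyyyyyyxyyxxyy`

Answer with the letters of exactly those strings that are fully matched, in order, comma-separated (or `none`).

none

A → no match
B → no match — must end with `y`
C → no match — must end with `y`
D → no match
E → no match
F → no match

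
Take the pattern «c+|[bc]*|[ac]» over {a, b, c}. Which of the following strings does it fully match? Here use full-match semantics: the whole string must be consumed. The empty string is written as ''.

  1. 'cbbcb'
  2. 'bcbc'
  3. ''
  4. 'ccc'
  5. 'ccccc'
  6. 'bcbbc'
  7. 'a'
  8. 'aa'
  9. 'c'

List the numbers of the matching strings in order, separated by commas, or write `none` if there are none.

1, 2, 3, 4, 5, 6, 7, 9

1 → match
2 → match
3 → match
4 → match
5 → match
6 → match
7 → match
8 → no match
9 → match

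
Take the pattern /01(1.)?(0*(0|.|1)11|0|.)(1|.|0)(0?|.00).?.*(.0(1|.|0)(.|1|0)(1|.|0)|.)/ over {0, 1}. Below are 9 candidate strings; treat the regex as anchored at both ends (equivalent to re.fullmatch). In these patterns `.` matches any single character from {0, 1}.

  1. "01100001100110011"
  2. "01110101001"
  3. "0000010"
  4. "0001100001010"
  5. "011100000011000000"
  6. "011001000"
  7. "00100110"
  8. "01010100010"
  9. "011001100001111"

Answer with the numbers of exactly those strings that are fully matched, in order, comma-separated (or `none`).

1 → match
2 → match
3 → no match — must start with "01"
4 → no match — must start with "01"
5 → match
6 → match
7 → no match — must start with "01"
8 → match
9 → match

1, 2, 5, 6, 8, 9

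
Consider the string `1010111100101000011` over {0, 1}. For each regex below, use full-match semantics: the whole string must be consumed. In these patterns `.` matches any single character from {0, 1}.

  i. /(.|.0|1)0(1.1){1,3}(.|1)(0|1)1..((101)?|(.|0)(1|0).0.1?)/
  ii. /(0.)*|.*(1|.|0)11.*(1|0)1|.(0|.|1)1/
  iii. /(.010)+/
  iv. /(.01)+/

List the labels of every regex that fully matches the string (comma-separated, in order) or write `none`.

i, ii

i → match
ii → match
iii → no match — must end with `010`
iv → no match — must end with `01`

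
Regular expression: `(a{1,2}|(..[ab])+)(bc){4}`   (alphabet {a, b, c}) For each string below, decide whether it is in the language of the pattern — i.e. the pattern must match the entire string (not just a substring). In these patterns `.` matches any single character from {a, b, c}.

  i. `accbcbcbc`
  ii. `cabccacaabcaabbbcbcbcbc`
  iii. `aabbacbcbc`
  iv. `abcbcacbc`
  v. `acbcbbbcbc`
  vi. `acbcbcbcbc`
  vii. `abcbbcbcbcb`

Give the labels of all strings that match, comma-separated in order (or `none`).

ii

i → no match
ii → match
iii → no match
iv → no match
v → no match
vi → no match
vii → no match — must end with `bc`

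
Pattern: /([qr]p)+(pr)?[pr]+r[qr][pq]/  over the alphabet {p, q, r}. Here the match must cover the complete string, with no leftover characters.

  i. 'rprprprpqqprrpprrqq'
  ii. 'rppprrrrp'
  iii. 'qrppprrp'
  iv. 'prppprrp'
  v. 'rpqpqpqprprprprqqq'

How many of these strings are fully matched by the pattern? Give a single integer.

i → no match
ii → match
iii → no match
iv → no match
v → no match
Total matched: 1

1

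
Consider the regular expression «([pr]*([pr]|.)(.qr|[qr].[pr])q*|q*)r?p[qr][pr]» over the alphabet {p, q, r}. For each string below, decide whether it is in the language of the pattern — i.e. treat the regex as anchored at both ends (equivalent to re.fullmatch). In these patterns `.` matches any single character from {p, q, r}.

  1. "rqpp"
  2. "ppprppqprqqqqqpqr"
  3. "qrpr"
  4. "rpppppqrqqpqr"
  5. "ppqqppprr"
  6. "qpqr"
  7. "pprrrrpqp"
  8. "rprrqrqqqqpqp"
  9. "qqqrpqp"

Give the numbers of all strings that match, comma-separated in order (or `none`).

2, 4, 5, 6, 7, 8, 9

1 → no match
2 → match
3 → no match
4 → match
5 → match
6 → match
7 → match
8 → match
9 → match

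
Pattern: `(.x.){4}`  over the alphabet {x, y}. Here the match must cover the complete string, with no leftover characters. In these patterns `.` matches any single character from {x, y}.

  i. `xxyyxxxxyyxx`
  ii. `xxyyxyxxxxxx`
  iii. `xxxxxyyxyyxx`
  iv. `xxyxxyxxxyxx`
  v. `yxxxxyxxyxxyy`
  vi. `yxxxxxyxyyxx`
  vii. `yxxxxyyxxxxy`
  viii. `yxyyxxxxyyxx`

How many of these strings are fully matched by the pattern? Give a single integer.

i → match
ii → match
iii → match
iv → match
v → no match
vi → match
vii → match
viii → match
Total matched: 7

7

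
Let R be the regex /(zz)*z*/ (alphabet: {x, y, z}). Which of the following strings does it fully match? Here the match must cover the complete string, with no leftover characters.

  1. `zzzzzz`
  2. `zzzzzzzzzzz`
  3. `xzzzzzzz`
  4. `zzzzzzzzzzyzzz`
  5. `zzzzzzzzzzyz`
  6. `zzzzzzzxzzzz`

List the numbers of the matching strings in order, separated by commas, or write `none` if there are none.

1, 2

1 → match
2 → match
3 → no match
4 → no match
5 → no match
6 → no match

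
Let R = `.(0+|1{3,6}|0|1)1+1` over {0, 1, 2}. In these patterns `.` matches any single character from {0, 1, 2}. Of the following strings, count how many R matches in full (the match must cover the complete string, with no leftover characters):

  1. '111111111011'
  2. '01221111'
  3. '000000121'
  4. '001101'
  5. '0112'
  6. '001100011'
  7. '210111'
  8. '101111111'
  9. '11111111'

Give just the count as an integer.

1. '111111111011' → no match
2. '01221111' → no match
3. '000000121' → no match — must end with '11'
4. '001101' → no match — must end with '11'
5. '0112' → no match — must end with '11'
6. '001100011' → no match
7. '210111' → no match
8. '101111111' → match
9. '11111111' → match
Total matched: 2

2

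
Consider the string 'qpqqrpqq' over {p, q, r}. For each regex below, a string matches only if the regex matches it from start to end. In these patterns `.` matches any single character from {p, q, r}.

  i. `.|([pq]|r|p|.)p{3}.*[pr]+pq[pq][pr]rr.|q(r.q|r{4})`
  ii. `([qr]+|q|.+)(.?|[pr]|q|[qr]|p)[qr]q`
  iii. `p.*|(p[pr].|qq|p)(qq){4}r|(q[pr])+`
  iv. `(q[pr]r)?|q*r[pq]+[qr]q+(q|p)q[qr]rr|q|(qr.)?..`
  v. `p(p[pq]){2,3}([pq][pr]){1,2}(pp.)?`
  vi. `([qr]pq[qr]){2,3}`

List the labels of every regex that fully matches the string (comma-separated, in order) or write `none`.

i → no match
ii → match
iii → no match
iv → no match
v → no match — must start with 'pp'
vi → match

ii, vi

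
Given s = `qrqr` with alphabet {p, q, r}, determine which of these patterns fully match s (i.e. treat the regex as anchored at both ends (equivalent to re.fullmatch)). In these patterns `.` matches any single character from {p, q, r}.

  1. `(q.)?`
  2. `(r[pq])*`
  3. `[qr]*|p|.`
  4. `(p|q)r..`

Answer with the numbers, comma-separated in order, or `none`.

3, 4

1 → no match
2 → no match
3 → match
4 → match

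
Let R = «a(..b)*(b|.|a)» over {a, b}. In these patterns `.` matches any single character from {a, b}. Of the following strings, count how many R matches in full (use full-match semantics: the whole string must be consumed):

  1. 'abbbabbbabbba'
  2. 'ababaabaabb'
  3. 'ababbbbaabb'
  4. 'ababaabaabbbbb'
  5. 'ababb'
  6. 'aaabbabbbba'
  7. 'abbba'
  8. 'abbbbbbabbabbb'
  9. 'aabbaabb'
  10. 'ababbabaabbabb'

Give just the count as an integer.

1 → no match
2. 'ababaabaabb' → match
3. 'ababbbbaabb' → match
4 → match
5. 'ababb' → match
6. 'aaabbabbbba' → match
7. 'abbba' → match
8 → match
9. 'aabbaabb' → match
10 → match
Total matched: 9

9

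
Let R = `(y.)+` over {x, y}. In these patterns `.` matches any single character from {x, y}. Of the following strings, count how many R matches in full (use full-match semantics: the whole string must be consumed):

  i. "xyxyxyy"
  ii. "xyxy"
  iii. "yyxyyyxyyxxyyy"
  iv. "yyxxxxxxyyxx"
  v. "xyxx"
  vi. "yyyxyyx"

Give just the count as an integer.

i. "xyxyxyy" → no match — must start with "y"
ii. "xyxy" → no match — must start with "y"
iii → no match
iv. "yyxxxxxxyyxx" → no match
v. "xyxx" → no match — must start with "y"
vi. "yyyxyyx" → no match
Total matched: 0

0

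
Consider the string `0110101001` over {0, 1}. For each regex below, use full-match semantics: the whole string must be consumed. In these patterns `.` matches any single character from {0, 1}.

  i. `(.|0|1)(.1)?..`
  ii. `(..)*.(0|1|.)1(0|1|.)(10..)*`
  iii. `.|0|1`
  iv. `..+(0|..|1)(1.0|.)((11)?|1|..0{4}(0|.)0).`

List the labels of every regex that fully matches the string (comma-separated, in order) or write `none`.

i → no match
ii → match
iii → no match
iv → match

ii, iv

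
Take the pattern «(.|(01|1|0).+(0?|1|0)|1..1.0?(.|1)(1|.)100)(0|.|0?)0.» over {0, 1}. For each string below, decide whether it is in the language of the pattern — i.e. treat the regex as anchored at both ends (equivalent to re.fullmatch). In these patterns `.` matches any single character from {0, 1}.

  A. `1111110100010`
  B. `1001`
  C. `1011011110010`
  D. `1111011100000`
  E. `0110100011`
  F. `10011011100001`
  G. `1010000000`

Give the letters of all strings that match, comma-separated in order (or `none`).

A → no match
B. `1001` → match
C → no match
D → match
E. `0110100011` → no match
F → match
G. `1010000000` → match

B, D, F, G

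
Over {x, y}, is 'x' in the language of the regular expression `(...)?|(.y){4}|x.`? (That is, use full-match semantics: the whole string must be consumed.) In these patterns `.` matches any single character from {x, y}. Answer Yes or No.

No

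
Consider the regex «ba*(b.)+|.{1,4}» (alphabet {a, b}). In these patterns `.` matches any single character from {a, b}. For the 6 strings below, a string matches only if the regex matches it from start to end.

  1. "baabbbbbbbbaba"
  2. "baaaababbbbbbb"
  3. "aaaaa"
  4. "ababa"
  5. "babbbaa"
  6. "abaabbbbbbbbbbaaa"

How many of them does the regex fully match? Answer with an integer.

1 → no match
2 → no match
3 → no match
4 → no match
5 → no match
6 → no match
Total matched: 0

0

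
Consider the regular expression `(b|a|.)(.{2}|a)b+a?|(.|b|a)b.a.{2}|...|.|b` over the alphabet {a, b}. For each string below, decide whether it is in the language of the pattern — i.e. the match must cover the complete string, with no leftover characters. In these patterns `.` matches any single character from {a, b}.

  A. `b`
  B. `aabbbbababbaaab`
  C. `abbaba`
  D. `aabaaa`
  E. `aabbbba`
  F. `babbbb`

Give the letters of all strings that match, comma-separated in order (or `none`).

A, C, E, F

A → match
B → no match
C → match
D → no match
E → match
F → match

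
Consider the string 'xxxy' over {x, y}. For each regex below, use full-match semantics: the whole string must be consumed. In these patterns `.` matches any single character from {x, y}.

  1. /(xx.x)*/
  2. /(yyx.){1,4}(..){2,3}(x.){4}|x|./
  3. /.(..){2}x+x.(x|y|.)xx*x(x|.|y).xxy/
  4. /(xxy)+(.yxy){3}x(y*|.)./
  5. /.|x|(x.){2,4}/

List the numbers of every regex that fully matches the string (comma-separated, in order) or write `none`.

1 → no match
2 → no match
3 → no match
4 → no match — must start with 'xxy'
5 → match

5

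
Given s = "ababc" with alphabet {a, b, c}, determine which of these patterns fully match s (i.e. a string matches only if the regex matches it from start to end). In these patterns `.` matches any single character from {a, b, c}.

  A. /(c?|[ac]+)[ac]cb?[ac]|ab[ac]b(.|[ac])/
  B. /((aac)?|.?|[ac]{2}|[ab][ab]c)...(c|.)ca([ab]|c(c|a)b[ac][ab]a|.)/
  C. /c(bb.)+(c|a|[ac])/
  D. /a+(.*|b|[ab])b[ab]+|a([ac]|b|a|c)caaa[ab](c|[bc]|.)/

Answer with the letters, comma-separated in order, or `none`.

A

A → match
B → no match
C → no match — must start with "cbb"
D → no match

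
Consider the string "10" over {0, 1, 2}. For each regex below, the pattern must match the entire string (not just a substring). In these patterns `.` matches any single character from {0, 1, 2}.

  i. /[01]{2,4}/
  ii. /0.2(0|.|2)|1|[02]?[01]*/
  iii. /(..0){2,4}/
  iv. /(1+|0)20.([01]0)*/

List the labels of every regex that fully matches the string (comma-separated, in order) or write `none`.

i, ii

i → match
ii → match
iii → no match
iv → no match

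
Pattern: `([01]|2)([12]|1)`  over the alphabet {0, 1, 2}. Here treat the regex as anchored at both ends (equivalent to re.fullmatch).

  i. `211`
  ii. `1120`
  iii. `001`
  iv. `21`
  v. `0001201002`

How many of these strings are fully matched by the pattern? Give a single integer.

i. `211` → no match
ii. `1120` → no match
iii. `001` → no match
iv. `21` → match
v. `0001201002` → no match
Total matched: 1

1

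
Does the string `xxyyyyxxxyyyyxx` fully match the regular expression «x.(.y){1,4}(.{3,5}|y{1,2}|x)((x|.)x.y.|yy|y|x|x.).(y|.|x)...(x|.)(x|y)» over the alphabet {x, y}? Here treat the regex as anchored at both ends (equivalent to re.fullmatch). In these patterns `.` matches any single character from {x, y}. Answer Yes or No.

Yes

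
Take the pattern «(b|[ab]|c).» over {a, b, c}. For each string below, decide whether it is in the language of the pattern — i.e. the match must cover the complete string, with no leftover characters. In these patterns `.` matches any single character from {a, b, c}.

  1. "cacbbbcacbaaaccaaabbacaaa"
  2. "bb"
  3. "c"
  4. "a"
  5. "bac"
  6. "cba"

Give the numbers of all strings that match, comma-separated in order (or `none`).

2

1 → no match
2. "bb" → match
3. "c" → no match
4. "a" → no match
5. "bac" → no match
6. "cba" → no match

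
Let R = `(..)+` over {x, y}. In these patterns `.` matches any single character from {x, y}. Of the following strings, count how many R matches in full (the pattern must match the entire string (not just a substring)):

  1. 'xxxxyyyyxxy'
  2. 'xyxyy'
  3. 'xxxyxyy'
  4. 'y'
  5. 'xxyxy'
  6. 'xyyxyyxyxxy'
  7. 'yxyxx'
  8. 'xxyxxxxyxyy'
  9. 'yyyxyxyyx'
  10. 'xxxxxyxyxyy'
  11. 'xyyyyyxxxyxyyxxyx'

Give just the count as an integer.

1. 'xxxxyyyyxxy' → no match
2. 'xyxyy' → no match
3. 'xxxyxyy' → no match
4. 'y' → no match
5. 'xxyxy' → no match
6. 'xyyxyyxyxxy' → no match
7. 'yxyxx' → no match
8. 'xxyxxxxyxyy' → no match
9. 'yyyxyxyyx' → no match
10. 'xxxxxyxyxyy' → no match
11 → no match
Total matched: 0

0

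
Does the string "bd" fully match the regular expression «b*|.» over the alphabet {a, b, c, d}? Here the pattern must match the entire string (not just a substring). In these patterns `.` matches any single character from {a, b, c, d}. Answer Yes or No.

No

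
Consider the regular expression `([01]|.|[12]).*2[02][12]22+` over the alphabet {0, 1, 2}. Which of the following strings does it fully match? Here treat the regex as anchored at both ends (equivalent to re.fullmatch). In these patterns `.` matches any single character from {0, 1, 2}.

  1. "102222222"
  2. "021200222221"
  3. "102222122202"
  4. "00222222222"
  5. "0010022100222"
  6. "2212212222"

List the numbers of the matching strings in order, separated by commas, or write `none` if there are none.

1, 4, 6

1. "102222222" → match
2. "021200222221" → no match — must end with "2"
3. "102222122202" → no match
4. "00222222222" → match
5 → no match
6. "2212212222" → match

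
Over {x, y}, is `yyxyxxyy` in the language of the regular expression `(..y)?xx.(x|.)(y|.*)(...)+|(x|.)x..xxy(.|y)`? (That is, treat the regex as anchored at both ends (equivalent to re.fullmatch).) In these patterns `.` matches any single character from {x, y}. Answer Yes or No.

No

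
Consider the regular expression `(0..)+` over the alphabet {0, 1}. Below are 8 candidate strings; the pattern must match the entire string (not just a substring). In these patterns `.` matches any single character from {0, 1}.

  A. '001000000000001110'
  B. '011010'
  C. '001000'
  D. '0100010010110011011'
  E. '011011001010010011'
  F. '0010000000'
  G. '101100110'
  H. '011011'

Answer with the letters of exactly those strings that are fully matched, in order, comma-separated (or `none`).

A → no match
B → match
C → match
D → no match
E → match
F → no match
G → no match — must start with '0'
H → match

B, C, E, H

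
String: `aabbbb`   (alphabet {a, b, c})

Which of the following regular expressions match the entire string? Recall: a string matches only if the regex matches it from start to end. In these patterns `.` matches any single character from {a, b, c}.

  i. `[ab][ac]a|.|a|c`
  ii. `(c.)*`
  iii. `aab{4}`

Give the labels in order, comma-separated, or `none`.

i → no match
ii → no match
iii → match

iii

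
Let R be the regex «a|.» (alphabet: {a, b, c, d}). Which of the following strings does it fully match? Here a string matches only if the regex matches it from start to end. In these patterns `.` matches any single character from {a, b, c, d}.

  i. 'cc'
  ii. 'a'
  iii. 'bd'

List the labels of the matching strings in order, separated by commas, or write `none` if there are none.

ii

i → no match
ii → match
iii → no match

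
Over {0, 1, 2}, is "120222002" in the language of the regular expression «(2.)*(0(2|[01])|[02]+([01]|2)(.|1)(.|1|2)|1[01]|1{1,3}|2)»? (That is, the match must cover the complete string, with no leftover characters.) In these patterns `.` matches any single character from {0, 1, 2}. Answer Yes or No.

No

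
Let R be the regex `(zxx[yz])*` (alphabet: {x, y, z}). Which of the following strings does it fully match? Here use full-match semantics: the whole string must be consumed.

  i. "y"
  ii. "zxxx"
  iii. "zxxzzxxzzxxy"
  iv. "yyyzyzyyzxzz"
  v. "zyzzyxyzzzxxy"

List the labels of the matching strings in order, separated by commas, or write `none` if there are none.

iii

i → no match
ii → no match
iii → match
iv → no match
v → no match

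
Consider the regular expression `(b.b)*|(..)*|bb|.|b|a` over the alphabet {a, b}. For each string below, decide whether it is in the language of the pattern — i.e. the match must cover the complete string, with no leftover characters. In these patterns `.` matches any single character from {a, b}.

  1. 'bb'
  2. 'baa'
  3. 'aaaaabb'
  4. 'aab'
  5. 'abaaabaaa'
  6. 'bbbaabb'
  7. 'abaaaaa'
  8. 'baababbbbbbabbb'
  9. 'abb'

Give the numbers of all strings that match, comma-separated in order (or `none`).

1 → match
2 → no match
3 → no match
4 → no match
5 → no match
6 → no match
7 → no match
8 → no match
9 → no match

1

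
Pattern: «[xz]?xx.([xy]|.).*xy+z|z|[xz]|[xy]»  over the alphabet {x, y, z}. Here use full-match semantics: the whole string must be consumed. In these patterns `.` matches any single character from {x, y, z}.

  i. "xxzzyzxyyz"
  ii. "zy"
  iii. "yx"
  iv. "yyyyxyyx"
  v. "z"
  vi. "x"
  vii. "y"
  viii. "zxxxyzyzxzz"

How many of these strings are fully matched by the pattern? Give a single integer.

4

i → match
ii → no match
iii → no match
iv → no match
v → match
vi → match
vii → match
viii → no match
Total matched: 4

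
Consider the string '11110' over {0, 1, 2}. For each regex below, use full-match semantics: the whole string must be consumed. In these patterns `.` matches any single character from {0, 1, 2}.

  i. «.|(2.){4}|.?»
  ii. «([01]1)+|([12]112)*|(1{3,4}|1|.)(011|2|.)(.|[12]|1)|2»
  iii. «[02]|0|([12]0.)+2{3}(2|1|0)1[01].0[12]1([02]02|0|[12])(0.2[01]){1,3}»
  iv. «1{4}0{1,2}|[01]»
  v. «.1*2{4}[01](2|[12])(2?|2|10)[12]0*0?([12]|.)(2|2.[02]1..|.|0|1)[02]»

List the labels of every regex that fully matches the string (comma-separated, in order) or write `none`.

i → no match
ii → match
iii → no match
iv → match
v → no match

ii, iv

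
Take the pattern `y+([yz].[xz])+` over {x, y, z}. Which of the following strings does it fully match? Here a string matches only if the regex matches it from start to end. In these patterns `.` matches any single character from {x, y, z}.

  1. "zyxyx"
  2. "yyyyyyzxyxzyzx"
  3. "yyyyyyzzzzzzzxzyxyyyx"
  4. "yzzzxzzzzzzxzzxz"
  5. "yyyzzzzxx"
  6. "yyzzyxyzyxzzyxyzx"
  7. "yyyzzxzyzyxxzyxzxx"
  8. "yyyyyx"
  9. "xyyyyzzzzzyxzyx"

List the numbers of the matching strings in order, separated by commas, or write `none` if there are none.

1 → no match — must start with "y"
2 → match
3 → no match
4 → no match
5 → match
6 → no match
7 → match
8 → match
9 → no match — must start with "y"

2, 5, 7, 8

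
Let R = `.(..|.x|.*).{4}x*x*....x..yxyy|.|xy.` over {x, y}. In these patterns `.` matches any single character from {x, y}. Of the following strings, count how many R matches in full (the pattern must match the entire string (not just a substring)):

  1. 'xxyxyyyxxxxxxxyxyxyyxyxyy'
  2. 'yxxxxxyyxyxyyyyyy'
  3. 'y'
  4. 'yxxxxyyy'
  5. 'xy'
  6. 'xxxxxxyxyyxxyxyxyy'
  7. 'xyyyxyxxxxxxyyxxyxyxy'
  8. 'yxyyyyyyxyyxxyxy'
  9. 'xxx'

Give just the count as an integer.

2

1 → no match
2 → no match
3 → match
4 → no match
5 → no match
6 → match
7 → no match
8 → no match
9 → no match
Total matched: 2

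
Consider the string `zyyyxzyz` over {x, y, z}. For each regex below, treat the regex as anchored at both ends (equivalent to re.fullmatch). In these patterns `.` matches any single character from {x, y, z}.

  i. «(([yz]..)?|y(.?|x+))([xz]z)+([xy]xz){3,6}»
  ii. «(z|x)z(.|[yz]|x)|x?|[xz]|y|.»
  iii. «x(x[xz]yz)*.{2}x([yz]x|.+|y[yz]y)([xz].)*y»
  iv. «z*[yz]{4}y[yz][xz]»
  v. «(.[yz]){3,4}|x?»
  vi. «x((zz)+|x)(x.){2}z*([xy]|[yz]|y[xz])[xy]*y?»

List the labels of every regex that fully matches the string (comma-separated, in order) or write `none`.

v

i → no match — must end with `xz`
ii → no match
iii → no match — must start with `x`
iv → no match
v → match
vi → no match — must start with `x`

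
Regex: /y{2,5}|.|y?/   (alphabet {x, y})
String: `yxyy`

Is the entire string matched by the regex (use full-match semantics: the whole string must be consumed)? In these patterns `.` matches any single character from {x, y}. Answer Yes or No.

No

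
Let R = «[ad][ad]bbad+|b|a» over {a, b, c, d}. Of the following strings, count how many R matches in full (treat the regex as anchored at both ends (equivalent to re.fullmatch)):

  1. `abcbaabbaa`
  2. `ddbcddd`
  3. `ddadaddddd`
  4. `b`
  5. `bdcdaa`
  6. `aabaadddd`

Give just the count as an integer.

1

1 → no match
2 → no match
3 → no match
4 → match
5 → no match
6 → no match
Total matched: 1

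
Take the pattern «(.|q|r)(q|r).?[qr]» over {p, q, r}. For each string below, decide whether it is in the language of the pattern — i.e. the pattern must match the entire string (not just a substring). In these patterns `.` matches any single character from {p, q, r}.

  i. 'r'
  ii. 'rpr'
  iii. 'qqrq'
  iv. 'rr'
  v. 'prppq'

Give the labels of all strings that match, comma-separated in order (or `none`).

iii

i → no match
ii → no match
iii → match
iv → no match
v → no match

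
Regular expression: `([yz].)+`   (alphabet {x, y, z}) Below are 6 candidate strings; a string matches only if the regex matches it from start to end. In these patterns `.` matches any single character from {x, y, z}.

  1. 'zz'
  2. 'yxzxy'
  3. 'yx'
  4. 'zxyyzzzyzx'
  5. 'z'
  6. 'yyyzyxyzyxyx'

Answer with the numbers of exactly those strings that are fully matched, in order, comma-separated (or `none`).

1, 3, 4, 6

1. 'zz' → match
2. 'yxzxy' → no match
3. 'yx' → match
4. 'zxyyzzzyzx' → match
5. 'z' → no match
6. 'yyyzyxyzyxyx' → match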